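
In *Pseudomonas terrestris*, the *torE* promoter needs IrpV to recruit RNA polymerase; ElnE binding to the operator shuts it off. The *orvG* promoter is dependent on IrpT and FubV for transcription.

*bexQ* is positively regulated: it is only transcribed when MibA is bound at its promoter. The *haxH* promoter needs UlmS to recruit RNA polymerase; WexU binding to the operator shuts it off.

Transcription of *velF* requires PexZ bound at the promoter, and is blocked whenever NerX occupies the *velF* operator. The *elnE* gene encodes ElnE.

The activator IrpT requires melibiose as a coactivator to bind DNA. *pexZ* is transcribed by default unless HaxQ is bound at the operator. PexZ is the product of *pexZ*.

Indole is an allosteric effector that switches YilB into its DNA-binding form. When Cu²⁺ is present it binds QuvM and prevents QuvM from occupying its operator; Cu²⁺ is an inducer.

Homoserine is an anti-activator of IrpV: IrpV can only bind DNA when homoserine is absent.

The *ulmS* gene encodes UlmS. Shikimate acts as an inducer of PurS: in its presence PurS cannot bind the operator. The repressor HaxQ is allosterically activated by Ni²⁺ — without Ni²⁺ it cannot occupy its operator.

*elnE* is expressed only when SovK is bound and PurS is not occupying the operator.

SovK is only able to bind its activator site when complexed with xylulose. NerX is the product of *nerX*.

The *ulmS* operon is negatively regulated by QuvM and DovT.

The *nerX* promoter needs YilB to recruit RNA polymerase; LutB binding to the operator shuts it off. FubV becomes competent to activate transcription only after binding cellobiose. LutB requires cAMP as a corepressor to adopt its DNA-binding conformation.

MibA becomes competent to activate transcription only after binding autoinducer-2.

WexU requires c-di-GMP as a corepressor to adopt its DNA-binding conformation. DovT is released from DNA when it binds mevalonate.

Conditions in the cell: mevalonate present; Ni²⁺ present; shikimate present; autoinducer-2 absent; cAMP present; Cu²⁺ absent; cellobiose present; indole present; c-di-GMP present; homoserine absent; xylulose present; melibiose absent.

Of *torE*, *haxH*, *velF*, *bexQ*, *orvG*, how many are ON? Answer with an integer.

Shikimate is present, so PurS is inactive.
Xylulose is present, so SovK is active.
No repressor is bound and SovK is active, so *elnE* is transcribed.
So ElnE is produced and active.
Homoserine is absent, so IrpV is active.
With repressor ElnE bound, *torE* is not transcribed.
→ *torE* is OFF.
Cu²⁺ is absent, so QuvM is active.
Mevalonate is present, so DovT is inactive.
With repressor QuvM bound, *ulmS* is not transcribed.
So UlmS is not produced.
c-di-GMP is present, so WexU is active.
With repressor WexU bound, *haxH* is not transcribed.
→ *haxH* is OFF.
cAMP is present, so LutB is active.
Indole is present, so YilB is active.
With repressor LutB bound, *nerX* is not transcribed.
So NerX is not produced.
Ni²⁺ is present, so HaxQ is active.
With repressor HaxQ bound, *pexZ* is not transcribed.
So PexZ is not produced.
Required activator PexZ is absent, so *velF* is not transcribed.
→ *velF* is OFF.
Autoinducer-2 is absent, so MibA is inactive.
Required activator MibA is absent, so *bexQ* is not transcribed.
→ *bexQ* is OFF.
Melibiose is absent, so IrpT is inactive.
Cellobiose is present, so FubV is active.
Required activator IrpT is absent, so *orvG* is not transcribed.
→ *orvG* is OFF.
0 of the 5 genes are transcribed.

0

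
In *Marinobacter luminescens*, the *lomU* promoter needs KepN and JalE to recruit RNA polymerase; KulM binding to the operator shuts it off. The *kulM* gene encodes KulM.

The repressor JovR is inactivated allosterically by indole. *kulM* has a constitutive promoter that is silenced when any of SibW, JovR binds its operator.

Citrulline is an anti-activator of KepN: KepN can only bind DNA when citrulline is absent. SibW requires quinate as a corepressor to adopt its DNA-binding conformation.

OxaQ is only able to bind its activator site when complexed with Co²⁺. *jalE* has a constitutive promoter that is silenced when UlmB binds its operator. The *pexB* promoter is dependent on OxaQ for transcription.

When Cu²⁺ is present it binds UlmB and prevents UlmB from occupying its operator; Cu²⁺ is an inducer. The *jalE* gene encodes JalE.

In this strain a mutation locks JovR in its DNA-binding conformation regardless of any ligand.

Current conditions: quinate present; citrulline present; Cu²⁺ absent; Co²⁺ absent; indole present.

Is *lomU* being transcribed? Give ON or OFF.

OFF

Citrulline is present, so KepN is inactive.
Quinate is present, so SibW is active.
JovR is constitutively active in this strain.
With repressor SibW bound, *kulM* is not transcribed.
So KulM is not produced.
Cu²⁺ is absent, so UlmB is active.
With repressor UlmB bound, *jalE* is not transcribed.
So JalE is not produced.
Required activator KepN is absent, so *lomU* is not transcribed.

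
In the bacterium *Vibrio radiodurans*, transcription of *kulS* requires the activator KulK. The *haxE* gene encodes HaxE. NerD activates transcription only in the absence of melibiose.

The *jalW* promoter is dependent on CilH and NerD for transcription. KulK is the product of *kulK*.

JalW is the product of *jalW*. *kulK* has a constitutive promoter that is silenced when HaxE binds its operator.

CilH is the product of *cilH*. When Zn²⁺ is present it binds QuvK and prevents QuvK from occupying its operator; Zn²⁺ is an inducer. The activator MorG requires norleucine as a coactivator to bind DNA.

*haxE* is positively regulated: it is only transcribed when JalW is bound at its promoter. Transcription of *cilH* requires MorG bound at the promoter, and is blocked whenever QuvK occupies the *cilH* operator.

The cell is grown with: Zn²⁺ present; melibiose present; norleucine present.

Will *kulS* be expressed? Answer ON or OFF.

ON

Zn²⁺ is present, so QuvK is inactive.
Norleucine is present, so MorG is active.
No repressor is bound and MorG is active, so *cilH* is transcribed.
So CilH is produced and active.
Melibiose is present, so NerD is inactive.
Required activator NerD is absent, so *jalW* is not transcribed.
So JalW is not produced.
Required activator JalW is absent, so *haxE* is not transcribed.
So HaxE is not produced.
With no repressor bound, *kulK* is transcribed.
So KulK is produced and active.
No repressor is bound and KulK is active, so *kulS* is transcribed.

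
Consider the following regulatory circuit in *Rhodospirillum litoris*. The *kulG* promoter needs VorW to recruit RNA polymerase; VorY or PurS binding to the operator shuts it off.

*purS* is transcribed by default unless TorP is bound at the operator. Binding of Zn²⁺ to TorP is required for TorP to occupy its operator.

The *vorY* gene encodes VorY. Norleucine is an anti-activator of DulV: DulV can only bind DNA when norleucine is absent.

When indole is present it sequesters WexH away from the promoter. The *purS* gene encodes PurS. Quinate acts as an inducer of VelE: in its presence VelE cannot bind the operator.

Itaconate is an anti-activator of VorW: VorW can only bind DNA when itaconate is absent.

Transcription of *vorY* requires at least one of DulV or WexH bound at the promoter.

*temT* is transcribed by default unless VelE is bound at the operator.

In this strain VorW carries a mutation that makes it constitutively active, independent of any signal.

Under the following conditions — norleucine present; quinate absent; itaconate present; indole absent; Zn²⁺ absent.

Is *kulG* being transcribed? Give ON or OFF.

Norleucine is present, so DulV is inactive.
Indole is absent, so WexH is active.
Activator WexH is present, so *vorY* is transcribed.
So VorY is produced and active.
VorW is constitutively active in this strain.
Zn²⁺ is absent, so TorP is inactive.
With no repressor bound, *purS* is transcribed.
So PurS is produced and active.
With repressor VorY bound, *kulG* is not transcribed.

OFF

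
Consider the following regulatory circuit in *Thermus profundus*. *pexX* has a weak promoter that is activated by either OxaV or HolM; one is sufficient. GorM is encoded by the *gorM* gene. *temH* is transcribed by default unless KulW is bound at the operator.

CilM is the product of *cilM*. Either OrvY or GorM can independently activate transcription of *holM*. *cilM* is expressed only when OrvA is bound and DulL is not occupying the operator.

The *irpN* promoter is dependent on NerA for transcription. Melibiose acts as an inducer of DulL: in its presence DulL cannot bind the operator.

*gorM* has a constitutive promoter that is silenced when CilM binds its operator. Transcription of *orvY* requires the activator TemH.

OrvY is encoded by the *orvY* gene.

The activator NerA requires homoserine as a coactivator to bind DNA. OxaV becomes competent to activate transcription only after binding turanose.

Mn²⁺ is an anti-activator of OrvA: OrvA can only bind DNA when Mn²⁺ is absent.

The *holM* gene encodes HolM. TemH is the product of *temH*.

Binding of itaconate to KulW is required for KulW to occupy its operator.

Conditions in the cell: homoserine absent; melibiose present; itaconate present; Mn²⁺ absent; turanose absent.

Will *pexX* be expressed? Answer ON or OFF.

OFF

Turanose is absent, so OxaV is inactive.
Itaconate is present, so KulW is active.
With repressor KulW bound, *temH* is not transcribed.
So TemH is not produced.
Required activator TemH is absent, so *orvY* is not transcribed.
So OrvY is not produced.
Mn²⁺ is absent, so OrvA is active.
Melibiose is present, so DulL is inactive.
No repressor is bound and OrvA is active, so *cilM* is transcribed.
So CilM is produced and active.
With repressor CilM bound, *gorM* is not transcribed.
So GorM is not produced.
No activator is available at the *holM* promoter, so *holM* is not transcribed.
So HolM is not produced.
No activator is available at the *pexX* promoter, so *pexX* is not transcribed.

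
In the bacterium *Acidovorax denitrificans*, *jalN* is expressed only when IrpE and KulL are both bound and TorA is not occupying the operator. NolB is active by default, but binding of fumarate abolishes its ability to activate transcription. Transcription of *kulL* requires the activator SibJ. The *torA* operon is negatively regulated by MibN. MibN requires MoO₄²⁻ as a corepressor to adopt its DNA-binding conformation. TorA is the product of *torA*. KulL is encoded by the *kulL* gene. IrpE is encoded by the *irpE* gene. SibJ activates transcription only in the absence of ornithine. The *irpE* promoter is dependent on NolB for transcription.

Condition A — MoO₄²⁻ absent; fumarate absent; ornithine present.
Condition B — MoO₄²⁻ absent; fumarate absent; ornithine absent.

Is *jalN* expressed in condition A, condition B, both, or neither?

neither

Condition A:
MoO₄²⁻ is absent, so MibN is inactive.
With no repressor bound, *torA* is transcribed.
So TorA is produced and active.
Fumarate is absent, so NolB is active.
No repressor is bound and NolB is active, so *irpE* is transcribed.
So IrpE is produced and active.
Ornithine is present, so SibJ is inactive.
Required activator SibJ is absent, so *kulL* is not transcribed.
So KulL is not produced.
With repressor TorA bound, *jalN* is not transcribed.
→ *jalN* is OFF in A.
Condition B:
MoO₄²⁻ is absent, so MibN is inactive.
With no repressor bound, *torA* is transcribed.
So TorA is produced and active.
Fumarate is absent, so NolB is active.
No repressor is bound and NolB is active, so *irpE* is transcribed.
So IrpE is produced and active.
Ornithine is absent, so SibJ is active.
No repressor is bound and SibJ is active, so *kulL* is transcribed.
So KulL is produced and active.
With repressor TorA bound, *jalN* is not transcribed.
→ *jalN* is OFF in B.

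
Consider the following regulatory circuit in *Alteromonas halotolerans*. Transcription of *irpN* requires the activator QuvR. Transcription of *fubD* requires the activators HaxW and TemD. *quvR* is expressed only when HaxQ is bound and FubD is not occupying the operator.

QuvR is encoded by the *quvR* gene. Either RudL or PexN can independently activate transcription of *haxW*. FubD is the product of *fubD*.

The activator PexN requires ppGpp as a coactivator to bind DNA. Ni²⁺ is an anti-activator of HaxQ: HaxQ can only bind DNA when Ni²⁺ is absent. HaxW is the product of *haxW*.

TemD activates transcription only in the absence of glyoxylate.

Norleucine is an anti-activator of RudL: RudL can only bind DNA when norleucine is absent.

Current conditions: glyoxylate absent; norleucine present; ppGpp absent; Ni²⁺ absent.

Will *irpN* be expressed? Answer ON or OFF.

ON

Norleucine is present, so RudL is inactive.
ppGpp is absent, so PexN is inactive.
No activator is available at the *haxW* promoter, so *haxW* is not transcribed.
So HaxW is not produced.
Glyoxylate is absent, so TemD is active.
Required activator HaxW is absent, so *fubD* is not transcribed.
So FubD is not produced.
Ni²⁺ is absent, so HaxQ is active.
No repressor is bound and HaxQ is active, so *quvR* is transcribed.
So QuvR is produced and active.
No repressor is bound and QuvR is active, so *irpN* is transcribed.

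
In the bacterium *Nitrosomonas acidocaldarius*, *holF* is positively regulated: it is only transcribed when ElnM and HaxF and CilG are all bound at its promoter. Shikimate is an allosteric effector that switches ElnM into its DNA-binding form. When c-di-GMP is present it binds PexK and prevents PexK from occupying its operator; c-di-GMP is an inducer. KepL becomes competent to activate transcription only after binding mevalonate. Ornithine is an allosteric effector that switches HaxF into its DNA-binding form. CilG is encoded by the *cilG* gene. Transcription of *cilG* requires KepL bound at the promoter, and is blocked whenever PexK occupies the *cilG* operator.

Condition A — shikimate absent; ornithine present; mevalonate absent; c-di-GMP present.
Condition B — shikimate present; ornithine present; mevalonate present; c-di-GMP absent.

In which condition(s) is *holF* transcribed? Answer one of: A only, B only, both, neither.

neither

Condition A:
Shikimate is absent, so ElnM is inactive.
Ornithine is present, so HaxF is active.
Mevalonate is absent, so KepL is inactive.
c-di-GMP is present, so PexK is inactive.
Required activator KepL is absent, so *cilG* is not transcribed.
So CilG is not produced.
Required activator ElnM is absent, so *holF* is not transcribed.
→ *holF* is OFF in A.
Condition B:
Shikimate is present, so ElnM is active.
Ornithine is present, so HaxF is active.
Mevalonate is present, so KepL is active.
c-di-GMP is absent, so PexK is active.
With repressor PexK bound, *cilG* is not transcribed.
So CilG is not produced.
Required activator CilG is absent, so *holF* is not transcribed.
→ *holF* is OFF in B.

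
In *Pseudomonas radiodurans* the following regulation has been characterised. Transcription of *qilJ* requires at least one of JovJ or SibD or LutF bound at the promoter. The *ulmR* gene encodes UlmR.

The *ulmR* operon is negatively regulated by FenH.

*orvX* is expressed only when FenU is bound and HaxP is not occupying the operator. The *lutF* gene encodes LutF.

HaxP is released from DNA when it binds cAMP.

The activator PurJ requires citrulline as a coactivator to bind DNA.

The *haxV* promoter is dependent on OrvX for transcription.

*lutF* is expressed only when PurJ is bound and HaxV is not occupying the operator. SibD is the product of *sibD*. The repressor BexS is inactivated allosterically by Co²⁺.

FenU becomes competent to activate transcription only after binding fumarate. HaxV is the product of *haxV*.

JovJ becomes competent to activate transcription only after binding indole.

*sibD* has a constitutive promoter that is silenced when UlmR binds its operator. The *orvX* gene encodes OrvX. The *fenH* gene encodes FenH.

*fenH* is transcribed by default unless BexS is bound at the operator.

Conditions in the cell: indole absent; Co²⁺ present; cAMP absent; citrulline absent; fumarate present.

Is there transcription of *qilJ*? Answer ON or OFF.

Indole is absent, so JovJ is inactive.
Co²⁺ is present, so BexS is inactive.
With no repressor bound, *fenH* is transcribed.
So FenH is produced and active.
With repressor FenH bound, *ulmR* is not transcribed.
So UlmR is not produced.
With no repressor bound, *sibD* is transcribed.
So SibD is produced and active.
Fumarate is present, so FenU is active.
cAMP is absent, so HaxP is active.
With repressor HaxP bound, *orvX* is not transcribed.
So OrvX is not produced.
Required activator OrvX is absent, so *haxV* is not transcribed.
So HaxV is not produced.
Citrulline is absent, so PurJ is inactive.
Required activator PurJ is absent, so *lutF* is not transcribed.
So LutF is not produced.
Activator SibD is present, so *qilJ* is transcribed.

ON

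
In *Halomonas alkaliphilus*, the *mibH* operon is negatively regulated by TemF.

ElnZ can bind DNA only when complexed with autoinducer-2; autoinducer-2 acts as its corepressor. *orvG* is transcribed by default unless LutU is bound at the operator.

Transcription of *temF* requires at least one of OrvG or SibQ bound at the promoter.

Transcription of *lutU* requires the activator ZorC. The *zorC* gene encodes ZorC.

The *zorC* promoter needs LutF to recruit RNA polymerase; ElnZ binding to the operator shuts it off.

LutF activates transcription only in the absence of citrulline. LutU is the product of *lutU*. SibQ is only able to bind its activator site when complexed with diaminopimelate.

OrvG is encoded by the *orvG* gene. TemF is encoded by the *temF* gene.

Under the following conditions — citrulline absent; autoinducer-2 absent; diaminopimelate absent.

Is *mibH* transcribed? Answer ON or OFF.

ON

Autoinducer-2 is absent, so ElnZ is inactive.
Citrulline is absent, so LutF is active.
No repressor is bound and LutF is active, so *zorC* is transcribed.
So ZorC is produced and active.
No repressor is bound and ZorC is active, so *lutU* is transcribed.
So LutU is produced and active.
With repressor LutU bound, *orvG* is not transcribed.
So OrvG is not produced.
Diaminopimelate is absent, so SibQ is inactive.
No activator is available at the *temF* promoter, so *temF* is not transcribed.
So TemF is not produced.
With no repressor bound, *mibH* is transcribed.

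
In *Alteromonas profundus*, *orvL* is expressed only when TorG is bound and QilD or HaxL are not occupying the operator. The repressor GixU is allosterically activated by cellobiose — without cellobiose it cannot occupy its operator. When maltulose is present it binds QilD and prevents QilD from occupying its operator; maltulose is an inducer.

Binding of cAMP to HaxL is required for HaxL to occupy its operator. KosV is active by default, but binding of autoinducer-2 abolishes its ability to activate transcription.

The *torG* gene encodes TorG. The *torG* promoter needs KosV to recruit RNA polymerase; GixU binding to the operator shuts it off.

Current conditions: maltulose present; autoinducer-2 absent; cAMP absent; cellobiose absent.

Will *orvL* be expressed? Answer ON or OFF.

Maltulose is present, so QilD is inactive.
Cellobiose is absent, so GixU is inactive.
Autoinducer-2 is absent, so KosV is active.
No repressor is bound and KosV is active, so *torG* is transcribed.
So TorG is produced and active.
cAMP is absent, so HaxL is inactive.
No repressor is bound and TorG is active, so *orvL* is transcribed.

ON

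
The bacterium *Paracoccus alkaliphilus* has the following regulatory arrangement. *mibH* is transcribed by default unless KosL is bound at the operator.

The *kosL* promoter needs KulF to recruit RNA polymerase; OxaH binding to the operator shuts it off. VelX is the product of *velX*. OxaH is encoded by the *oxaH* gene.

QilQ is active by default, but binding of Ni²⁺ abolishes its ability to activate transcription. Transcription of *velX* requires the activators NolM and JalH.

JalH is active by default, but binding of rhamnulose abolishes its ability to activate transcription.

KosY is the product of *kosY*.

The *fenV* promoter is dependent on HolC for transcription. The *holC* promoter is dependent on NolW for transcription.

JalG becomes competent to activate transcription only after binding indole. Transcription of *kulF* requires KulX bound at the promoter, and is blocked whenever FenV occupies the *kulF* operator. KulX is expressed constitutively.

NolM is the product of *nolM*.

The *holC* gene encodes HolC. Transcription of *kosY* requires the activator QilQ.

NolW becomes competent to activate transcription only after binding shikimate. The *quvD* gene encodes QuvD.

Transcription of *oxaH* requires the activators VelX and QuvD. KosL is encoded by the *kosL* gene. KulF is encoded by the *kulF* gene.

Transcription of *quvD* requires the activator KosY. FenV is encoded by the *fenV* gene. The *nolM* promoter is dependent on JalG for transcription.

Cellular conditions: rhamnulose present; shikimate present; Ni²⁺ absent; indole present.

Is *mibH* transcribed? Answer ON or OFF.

Indole is present, so JalG is active.
No repressor is bound and JalG is active, so *nolM* is transcribed.
So NolM is produced and active.
Rhamnulose is present, so JalH is inactive.
Required activator JalH is absent, so *velX* is not transcribed.
So VelX is not produced.
Ni²⁺ is absent, so QilQ is active.
No repressor is bound and QilQ is active, so *kosY* is transcribed.
So KosY is produced and active.
No repressor is bound and KosY is active, so *quvD* is transcribed.
So QuvD is produced and active.
Required activator VelX is absent, so *oxaH* is not transcribed.
So OxaH is not produced.
Shikimate is present, so NolW is active.
No repressor is bound and NolW is active, so *holC* is transcribed.
So HolC is produced and active.
No repressor is bound and HolC is active, so *fenV* is transcribed.
So FenV is produced and active.
KulX is produced constitutively and is active.
With repressor FenV bound, *kulF* is not transcribed.
So KulF is not produced.
Required activator KulF is absent, so *kosL* is not transcribed.
So KosL is not produced.
With no repressor bound, *mibH* is transcribed.

ON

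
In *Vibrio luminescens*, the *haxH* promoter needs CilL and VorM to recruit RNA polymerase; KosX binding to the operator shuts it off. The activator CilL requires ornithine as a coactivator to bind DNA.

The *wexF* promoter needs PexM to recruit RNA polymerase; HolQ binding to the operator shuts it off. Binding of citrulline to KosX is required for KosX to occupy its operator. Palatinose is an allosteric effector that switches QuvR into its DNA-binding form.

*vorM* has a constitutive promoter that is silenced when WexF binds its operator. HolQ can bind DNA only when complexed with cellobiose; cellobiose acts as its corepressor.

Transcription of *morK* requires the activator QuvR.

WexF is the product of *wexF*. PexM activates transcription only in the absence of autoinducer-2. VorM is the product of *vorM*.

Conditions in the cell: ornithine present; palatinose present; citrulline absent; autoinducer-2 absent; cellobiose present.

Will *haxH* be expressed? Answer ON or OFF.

ON

Citrulline is absent, so KosX is inactive.
Ornithine is present, so CilL is active.
Cellobiose is present, so HolQ is active.
Autoinducer-2 is absent, so PexM is active.
With repressor HolQ bound, *wexF* is not transcribed.
So WexF is not produced.
With no repressor bound, *vorM* is transcribed.
So VorM is produced and active.
No repressor is bound and CilL and VorM are active, so *haxH* is transcribed.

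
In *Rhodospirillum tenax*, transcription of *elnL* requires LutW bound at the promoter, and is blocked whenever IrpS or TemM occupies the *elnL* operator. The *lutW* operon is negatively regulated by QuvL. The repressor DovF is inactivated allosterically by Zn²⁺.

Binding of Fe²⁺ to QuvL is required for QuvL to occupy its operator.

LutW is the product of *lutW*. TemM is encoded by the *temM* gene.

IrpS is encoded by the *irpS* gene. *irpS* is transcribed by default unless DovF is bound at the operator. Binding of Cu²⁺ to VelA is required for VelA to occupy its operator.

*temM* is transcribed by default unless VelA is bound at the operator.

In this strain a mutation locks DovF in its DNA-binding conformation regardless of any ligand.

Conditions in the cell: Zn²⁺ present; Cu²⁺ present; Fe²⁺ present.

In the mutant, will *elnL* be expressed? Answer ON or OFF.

OFF

Fe²⁺ is present, so QuvL is active.
With repressor QuvL bound, *lutW* is not transcribed.
So LutW is not produced.
DovF is constitutively active in this strain.
With repressor DovF bound, *irpS* is not transcribed.
So IrpS is not produced.
Cu²⁺ is present, so VelA is active.
With repressor VelA bound, *temM* is not transcribed.
So TemM is not produced.
Required activator LutW is absent, so *elnL* is not transcribed.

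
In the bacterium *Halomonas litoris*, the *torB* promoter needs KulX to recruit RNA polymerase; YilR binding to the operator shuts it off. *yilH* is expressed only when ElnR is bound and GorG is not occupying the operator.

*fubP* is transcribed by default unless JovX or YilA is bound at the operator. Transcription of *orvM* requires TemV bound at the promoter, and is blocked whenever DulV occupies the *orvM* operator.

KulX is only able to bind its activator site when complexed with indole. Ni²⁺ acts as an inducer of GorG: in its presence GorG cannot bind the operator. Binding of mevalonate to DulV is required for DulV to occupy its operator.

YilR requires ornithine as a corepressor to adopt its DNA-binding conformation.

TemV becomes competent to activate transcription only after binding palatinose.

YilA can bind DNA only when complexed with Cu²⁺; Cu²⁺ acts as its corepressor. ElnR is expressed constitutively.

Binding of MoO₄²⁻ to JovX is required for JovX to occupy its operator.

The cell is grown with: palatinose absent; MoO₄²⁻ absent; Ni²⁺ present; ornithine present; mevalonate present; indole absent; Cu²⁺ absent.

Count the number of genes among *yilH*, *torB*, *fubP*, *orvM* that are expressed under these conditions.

2

Ni²⁺ is present, so GorG is inactive.
ElnR is produced constitutively and is active.
No repressor is bound and ElnR is active, so *yilH* is transcribed.
→ *yilH* is ON.
Indole is absent, so KulX is inactive.
Ornithine is present, so YilR is active.
With repressor YilR bound, *torB* is not transcribed.
→ *torB* is OFF.
MoO₄²⁻ is absent, so JovX is inactive.
Cu²⁺ is absent, so YilA is inactive.
With no repressor bound, *fubP* is transcribed.
→ *fubP* is ON.
Mevalonate is present, so DulV is active.
Palatinose is absent, so TemV is inactive.
With repressor DulV bound, *orvM* is not transcribed.
→ *orvM* is OFF.
2 of the 4 genes are transcribed.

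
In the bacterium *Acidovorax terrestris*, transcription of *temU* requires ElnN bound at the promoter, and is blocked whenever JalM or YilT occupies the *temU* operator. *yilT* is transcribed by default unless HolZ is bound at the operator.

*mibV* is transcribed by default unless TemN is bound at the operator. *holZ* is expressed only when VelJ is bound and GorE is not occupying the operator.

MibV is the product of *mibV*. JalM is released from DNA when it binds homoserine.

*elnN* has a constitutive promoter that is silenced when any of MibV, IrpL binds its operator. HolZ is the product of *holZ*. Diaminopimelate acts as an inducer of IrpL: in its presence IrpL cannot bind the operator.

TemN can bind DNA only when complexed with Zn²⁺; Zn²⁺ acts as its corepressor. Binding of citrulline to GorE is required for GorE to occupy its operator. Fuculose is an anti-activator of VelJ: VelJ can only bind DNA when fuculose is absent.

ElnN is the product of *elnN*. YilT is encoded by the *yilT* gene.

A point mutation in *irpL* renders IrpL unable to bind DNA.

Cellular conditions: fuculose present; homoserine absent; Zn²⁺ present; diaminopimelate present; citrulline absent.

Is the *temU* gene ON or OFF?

OFF

Zn²⁺ is present, so TemN is active.
With repressor TemN bound, *mibV* is not transcribed.
So MibV is not produced.
IrpL is non-functional in this strain, so it has no effect.
With no repressor bound, *elnN* is transcribed.
So ElnN is produced and active.
Homoserine is absent, so JalM is active.
Fuculose is present, so VelJ is inactive.
Citrulline is absent, so GorE is inactive.
Required activator VelJ is absent, so *holZ* is not transcribed.
So HolZ is not produced.
With no repressor bound, *yilT* is transcribed.
So YilT is produced and active.
With repressor JalM bound, *temU* is not transcribed.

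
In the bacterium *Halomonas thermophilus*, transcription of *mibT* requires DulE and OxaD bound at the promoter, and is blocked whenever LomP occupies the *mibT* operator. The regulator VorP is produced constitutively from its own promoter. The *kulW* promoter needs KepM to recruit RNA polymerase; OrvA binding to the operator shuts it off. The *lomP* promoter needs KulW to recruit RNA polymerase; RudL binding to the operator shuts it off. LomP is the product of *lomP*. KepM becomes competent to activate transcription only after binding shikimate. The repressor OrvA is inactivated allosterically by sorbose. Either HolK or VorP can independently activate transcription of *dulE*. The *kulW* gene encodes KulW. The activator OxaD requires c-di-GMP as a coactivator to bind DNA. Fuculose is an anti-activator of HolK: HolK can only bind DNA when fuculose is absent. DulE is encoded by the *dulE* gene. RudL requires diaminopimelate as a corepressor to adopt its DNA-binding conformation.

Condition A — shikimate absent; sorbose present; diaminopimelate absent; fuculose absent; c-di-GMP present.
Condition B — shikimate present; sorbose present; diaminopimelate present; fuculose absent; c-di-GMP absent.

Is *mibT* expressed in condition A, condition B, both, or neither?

Condition A:
Shikimate is absent, so KepM is inactive.
Sorbose is present, so OrvA is inactive.
Required activator KepM is absent, so *kulW* is not transcribed.
So KulW is not produced.
Diaminopimelate is absent, so RudL is inactive.
Required activator KulW is absent, so *lomP* is not transcribed.
So LomP is not produced.
Fuculose is absent, so HolK is active.
VorP is produced constitutively and is active.
Activator HolK is present, so *dulE* is transcribed.
So DulE is produced and active.
c-di-GMP is present, so OxaD is active.
No repressor is bound and DulE and OxaD are active, so *mibT* is transcribed.
→ *mibT* is ON in A.
Condition B:
Shikimate is present, so KepM is active.
Sorbose is present, so OrvA is inactive.
No repressor is bound and KepM is active, so *kulW* is transcribed.
So KulW is produced and active.
Diaminopimelate is present, so RudL is active.
With repressor RudL bound, *lomP* is not transcribed.
So LomP is not produced.
Fuculose is absent, so HolK is active.
VorP is produced constitutively and is active.
Activator HolK is present, so *dulE* is transcribed.
So DulE is produced and active.
c-di-GMP is absent, so OxaD is inactive.
Required activator OxaD is absent, so *mibT* is not transcribed.
→ *mibT* is OFF in B.

A only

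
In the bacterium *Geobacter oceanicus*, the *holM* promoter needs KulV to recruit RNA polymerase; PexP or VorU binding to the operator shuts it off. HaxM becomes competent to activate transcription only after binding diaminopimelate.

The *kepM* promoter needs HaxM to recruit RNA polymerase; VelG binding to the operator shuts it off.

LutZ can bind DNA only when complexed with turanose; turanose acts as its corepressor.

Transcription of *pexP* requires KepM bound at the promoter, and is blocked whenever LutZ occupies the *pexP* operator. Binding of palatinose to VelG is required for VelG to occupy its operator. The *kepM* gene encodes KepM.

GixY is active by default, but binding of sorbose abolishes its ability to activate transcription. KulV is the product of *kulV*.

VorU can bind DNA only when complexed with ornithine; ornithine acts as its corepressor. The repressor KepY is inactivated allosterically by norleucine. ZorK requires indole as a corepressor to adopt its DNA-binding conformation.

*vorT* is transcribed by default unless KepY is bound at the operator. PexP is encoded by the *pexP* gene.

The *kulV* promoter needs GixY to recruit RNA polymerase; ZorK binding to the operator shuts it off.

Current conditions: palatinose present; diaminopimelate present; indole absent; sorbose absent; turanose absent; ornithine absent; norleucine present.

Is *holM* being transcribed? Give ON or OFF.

Palatinose is present, so VelG is active.
Diaminopimelate is present, so HaxM is active.
With repressor VelG bound, *kepM* is not transcribed.
So KepM is not produced.
Turanose is absent, so LutZ is inactive.
Required activator KepM is absent, so *pexP* is not transcribed.
So PexP is not produced.
Sorbose is absent, so GixY is active.
Indole is absent, so ZorK is inactive.
No repressor is bound and GixY is active, so *kulV* is transcribed.
So KulV is produced and active.
Ornithine is absent, so VorU is inactive.
No repressor is bound and KulV is active, so *holM* is transcribed.

ON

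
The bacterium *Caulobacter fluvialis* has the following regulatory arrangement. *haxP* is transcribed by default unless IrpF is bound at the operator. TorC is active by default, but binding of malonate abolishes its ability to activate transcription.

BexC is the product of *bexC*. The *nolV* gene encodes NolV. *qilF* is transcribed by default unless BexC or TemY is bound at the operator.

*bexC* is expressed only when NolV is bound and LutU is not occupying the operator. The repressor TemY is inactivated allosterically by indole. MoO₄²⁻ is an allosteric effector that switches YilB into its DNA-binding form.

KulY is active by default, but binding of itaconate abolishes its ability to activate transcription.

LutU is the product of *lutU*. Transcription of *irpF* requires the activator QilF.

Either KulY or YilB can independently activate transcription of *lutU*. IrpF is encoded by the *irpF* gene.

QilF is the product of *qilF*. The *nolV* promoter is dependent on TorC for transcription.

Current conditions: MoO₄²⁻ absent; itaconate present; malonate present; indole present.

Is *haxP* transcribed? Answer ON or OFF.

OFF

Itaconate is present, so KulY is inactive.
MoO₄²⁻ is absent, so YilB is inactive.
No activator is available at the *lutU* promoter, so *lutU* is not transcribed.
So LutU is not produced.
Malonate is present, so TorC is inactive.
Required activator TorC is absent, so *nolV* is not transcribed.
So NolV is not produced.
Required activator NolV is absent, so *bexC* is not transcribed.
So BexC is not produced.
Indole is present, so TemY is inactive.
With no repressor bound, *qilF* is transcribed.
So QilF is produced and active.
No repressor is bound and QilF is active, so *irpF* is transcribed.
So IrpF is produced and active.
With repressor IrpF bound, *haxP* is not transcribed.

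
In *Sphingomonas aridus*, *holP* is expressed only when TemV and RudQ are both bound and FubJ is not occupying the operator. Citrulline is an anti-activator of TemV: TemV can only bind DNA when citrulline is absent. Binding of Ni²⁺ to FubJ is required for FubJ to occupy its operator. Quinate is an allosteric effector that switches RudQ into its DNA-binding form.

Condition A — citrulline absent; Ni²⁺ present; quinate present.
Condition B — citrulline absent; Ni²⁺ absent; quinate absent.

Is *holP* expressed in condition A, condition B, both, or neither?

neither

Condition A:
Citrulline is absent, so TemV is active.
Ni²⁺ is present, so FubJ is active.
Quinate is present, so RudQ is active.
With repressor FubJ bound, *holP* is not transcribed.
→ *holP* is OFF in A.
Condition B:
Citrulline is absent, so TemV is active.
Ni²⁺ is absent, so FubJ is inactive.
Quinate is absent, so RudQ is inactive.
Required activator RudQ is absent, so *holP* is not transcribed.
→ *holP* is OFF in B.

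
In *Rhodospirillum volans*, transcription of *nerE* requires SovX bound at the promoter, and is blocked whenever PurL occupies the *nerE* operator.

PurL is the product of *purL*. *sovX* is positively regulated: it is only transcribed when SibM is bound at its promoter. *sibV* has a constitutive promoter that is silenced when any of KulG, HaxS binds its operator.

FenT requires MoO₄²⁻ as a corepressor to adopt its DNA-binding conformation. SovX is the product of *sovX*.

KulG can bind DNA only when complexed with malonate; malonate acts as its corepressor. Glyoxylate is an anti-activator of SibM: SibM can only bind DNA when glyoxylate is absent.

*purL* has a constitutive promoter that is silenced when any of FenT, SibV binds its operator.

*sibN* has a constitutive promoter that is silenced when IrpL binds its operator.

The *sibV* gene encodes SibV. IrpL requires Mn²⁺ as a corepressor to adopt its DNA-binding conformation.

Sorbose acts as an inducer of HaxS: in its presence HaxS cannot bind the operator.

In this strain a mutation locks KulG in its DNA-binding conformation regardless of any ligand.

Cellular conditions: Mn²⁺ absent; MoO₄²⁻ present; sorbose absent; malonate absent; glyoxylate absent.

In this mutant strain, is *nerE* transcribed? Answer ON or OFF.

ON

Glyoxylate is absent, so SibM is active.
No repressor is bound and SibM is active, so *sovX* is transcribed.
So SovX is produced and active.
MoO₄²⁻ is present, so FenT is active.
KulG is constitutively active in this strain.
Sorbose is absent, so HaxS is active.
With repressor KulG bound, *sibV* is not transcribed.
So SibV is not produced.
With repressor FenT bound, *purL* is not transcribed.
So PurL is not produced.
No repressor is bound and SovX is active, so *nerE* is transcribed.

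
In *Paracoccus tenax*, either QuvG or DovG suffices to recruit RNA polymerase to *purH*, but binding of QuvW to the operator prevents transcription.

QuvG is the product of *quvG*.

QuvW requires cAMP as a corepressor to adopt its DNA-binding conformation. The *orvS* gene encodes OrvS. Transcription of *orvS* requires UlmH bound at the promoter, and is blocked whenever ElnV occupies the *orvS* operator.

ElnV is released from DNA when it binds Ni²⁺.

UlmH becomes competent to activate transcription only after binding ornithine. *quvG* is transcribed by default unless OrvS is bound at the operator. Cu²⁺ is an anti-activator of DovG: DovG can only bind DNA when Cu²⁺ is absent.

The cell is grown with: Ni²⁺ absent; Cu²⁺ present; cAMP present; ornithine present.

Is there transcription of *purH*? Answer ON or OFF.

OFF

cAMP is present, so QuvW is active.
Ni²⁺ is absent, so ElnV is active.
Ornithine is present, so UlmH is active.
With repressor ElnV bound, *orvS* is not transcribed.
So OrvS is not produced.
With no repressor bound, *quvG* is transcribed.
So QuvG is produced and active.
Cu²⁺ is present, so DovG is inactive.
With repressor QuvW bound, *purH* is not transcribed.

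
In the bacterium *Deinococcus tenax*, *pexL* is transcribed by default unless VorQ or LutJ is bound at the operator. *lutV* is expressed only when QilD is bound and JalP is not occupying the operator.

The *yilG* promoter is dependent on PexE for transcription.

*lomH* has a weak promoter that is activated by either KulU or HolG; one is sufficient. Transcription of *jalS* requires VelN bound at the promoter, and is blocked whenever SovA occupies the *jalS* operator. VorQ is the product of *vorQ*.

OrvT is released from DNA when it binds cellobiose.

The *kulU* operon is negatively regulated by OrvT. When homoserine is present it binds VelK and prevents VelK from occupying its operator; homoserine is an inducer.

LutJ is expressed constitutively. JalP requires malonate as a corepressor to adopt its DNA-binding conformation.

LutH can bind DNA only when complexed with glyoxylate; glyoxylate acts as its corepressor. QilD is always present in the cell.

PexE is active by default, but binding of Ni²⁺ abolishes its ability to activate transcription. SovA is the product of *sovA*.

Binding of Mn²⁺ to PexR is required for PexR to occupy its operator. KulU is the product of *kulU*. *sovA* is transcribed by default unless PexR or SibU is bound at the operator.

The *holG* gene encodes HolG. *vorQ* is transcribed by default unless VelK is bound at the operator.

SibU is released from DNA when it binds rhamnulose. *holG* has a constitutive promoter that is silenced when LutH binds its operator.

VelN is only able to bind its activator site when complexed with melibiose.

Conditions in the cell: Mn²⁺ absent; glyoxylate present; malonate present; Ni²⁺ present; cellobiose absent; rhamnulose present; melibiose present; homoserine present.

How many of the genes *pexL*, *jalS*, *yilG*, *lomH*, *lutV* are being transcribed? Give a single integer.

0

Homoserine is present, so VelK is inactive.
With no repressor bound, *vorQ* is transcribed.
So VorQ is produced and active.
LutJ is produced constitutively and is active.
With repressor VorQ bound, *pexL* is not transcribed.
→ *pexL* is OFF.
Melibiose is present, so VelN is active.
Mn²⁺ is absent, so PexR is inactive.
Rhamnulose is present, so SibU is inactive.
With no repressor bound, *sovA* is transcribed.
So SovA is produced and active.
With repressor SovA bound, *jalS* is not transcribed.
→ *jalS* is OFF.
Ni²⁺ is present, so PexE is inactive.
Required activator PexE is absent, so *yilG* is not transcribed.
→ *yilG* is OFF.
Cellobiose is absent, so OrvT is active.
With repressor OrvT bound, *kulU* is not transcribed.
So KulU is not produced.
Glyoxylate is present, so LutH is active.
With repressor LutH bound, *holG* is not transcribed.
So HolG is not produced.
No activator is available at the *lomH* promoter, so *lomH* is not transcribed.
→ *lomH* is OFF.
QilD is produced constitutively and is active.
Malonate is present, so JalP is active.
With repressor JalP bound, *lutV* is not transcribed.
→ *lutV* is OFF.
0 of the 5 genes are transcribed.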